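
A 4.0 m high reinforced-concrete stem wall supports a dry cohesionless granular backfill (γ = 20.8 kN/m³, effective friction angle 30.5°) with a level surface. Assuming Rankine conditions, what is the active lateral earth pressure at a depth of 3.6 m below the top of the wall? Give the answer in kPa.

24.5 kPa

K_a = (1 − sin φ)/(1 + sin φ) = 0.3267.
σ_h = K_a γ z = 0.3267 × 20.8 × 3.6 = 24.46 kPa.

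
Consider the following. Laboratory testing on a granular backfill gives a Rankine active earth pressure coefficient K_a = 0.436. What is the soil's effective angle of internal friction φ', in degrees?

23.1°

K_a = tan²(45° − φ/2) ⇒ 45° − φ/2 = arctan(√0.436) = 33.44°.
φ = 2(45° − 33.44°) = 23.13°.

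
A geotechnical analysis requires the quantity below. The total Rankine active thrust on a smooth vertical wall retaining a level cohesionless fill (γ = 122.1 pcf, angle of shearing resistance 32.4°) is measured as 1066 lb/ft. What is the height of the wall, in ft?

K_a = 0.3022. P_a = ½ K_a γ H² ⇒ H = √(2P_a/(K_a γ)).
H = √(2×1066/(0.3022×122.1)) = 7.601 ft.

7.60 ft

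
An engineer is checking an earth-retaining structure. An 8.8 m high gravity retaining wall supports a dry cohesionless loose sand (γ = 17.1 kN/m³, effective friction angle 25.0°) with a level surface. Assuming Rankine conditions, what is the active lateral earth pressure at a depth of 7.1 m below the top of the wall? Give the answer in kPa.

49.3 kPa

K_a = (1 − sin φ)/(1 + sin φ) = 0.4059.
σ_h = K_a γ z = 0.4059 × 17.1 × 7.1 = 49.28 kPa.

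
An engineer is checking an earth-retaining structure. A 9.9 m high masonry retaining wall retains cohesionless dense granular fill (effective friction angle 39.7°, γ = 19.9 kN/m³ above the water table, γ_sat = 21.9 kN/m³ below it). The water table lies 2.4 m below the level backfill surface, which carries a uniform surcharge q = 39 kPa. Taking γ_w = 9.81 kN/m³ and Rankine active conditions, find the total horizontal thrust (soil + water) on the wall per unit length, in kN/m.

K_a = tan²(45° − φ/2) = 0.2204.
γ' = 21.9 − 9.81 = 12.09 kN/m³. h₂ = H − d_w = 7.5 m.
σ'_h: at surface K_a·q = 8.597; at WT K_a(q+γd_w) = 19.12; at base K_a(q+γd_w+γ'h₂) = 39.11 kPa.
P₁ = ½(8.597+19.12)×2.4 = 33.27; P₂ = ½(19.12+39.11)×7.5 = 218.4; P_w = ½γ_w h₂² = 275.9.
Total = 33.27+218.4+275.9 = 527.6 kN/m.

528 kN/m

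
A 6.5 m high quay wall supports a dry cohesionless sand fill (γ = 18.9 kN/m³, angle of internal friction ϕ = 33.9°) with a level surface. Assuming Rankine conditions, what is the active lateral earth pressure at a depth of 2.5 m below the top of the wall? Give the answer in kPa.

13.4 kPa

K_a = (1 − sin φ)/(1 + sin φ) = 0.2839.
σ_h = K_a γ z = 0.2839 × 18.9 × 2.5 = 13.41 kPa.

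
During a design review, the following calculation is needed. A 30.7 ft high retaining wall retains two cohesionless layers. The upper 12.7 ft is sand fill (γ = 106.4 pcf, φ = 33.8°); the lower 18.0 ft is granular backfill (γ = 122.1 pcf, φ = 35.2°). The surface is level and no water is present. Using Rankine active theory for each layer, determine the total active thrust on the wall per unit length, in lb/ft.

14300 lb/ft

K_a1 = tan²(45°−33.8°/2) = 0.2851; K_a2 = tan²(45°−35.2°/2) = 0.2687.
Layer 1: σ at base = K_a1 γ₁ h₁ = 385.3 psf; P₁ = ½×385.3×12.7 = 2446.
Layer 2: σ_v at top = γ₁h₁ = 1351; σ_h top = K_a2×1351 = 363.1; σ_h base = K_a2×(1351+122.1×18.0) = 953.6.
P₂ = ½(363.1+953.6)×18.0 = 11850. Total P_a = 2446+11850 = 14300 lb/ft.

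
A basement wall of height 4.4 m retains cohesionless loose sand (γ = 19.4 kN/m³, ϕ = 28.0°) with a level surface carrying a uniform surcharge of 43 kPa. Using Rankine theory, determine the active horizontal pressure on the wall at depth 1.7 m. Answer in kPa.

K_a = (1 − sin φ)/(1 + sin φ) = 0.3610.
σ_v = γz + q = 19.4 × 1.7 + 43 = 75.98 kPa.
σ_h = K_a σ_v = 0.3610 × 75.98 = 27.43 kPa.

27.4 kPa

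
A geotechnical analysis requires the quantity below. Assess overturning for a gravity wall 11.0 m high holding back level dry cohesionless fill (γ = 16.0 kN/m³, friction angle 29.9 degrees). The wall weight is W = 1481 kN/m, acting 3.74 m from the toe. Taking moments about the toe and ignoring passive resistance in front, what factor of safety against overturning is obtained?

K_a = tan²(45° − 29.9°/2) = 0.3347.
P_a = ½K_aγH² = 0.5×0.3347×16.0×11.0² = 324.0 kN/m, acting at H/3 = 3.667 m above the base.
Overturning moment M_o = P_a × H/3 = 324.0 × 3.667 = 1188.
Resisting moment M_r = W × 3.74 = 1481 × 3.74 = 5539.
FS_overturning = M_r/M_o = 5539/1188 = 4.663.

4.66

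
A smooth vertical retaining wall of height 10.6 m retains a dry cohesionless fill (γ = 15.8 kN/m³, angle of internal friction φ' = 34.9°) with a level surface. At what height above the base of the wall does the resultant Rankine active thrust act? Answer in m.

K_a = 0.2721.
The pressure distribution is triangular, so the resultant acts at H/3 above the base = 10.6/3 = 3.533 m.

3.53 m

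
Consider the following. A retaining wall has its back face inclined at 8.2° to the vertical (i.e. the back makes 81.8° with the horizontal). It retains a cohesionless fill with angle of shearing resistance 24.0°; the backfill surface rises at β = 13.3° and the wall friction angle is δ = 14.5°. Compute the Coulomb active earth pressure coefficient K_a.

K_a = sin²(α+φ) / [sin²α · sin(α−δ) · (1 + √{sin(φ+δ)sin(φ−β) / (sin(α−δ)sin(α+β))})²].
With α = 81.8°, φ = 24.0°, δ = 14.5°, β = 13.3°: K_a = 0.5582.

0.558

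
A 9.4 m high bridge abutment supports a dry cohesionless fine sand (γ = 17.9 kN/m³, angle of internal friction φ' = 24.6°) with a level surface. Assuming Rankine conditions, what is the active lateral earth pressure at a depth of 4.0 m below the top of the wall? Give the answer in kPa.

K_a = (1 − sin φ)/(1 + sin φ) = 0.4121.
σ_h = K_a γ z = 0.4121 × 17.9 × 4.0 = 29.51 kPa.

29.5 kPa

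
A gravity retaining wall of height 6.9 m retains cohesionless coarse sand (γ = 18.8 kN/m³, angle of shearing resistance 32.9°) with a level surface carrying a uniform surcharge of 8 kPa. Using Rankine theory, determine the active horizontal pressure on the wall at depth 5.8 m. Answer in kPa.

34.6 kPa

K_a = (1 − sin φ)/(1 + sin φ) = 0.2960.
σ_v = γz + q = 18.8 × 5.8 + 8 = 117.0 kPa.
σ_h = K_a σ_v = 0.2960 × 117.0 = 34.65 kPa.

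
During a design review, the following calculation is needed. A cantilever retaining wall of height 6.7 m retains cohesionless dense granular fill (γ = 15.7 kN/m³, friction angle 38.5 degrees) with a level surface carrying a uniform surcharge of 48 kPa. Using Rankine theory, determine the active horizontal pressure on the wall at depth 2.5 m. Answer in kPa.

K_a = (1 − sin φ)/(1 + sin φ) = 0.2327.
σ_v = γz + q = 15.7 × 2.5 + 48 = 87.25 kPa.
σ_h = K_a σ_v = 0.2327 × 87.25 = 20.30 kPa.

20.3 kPa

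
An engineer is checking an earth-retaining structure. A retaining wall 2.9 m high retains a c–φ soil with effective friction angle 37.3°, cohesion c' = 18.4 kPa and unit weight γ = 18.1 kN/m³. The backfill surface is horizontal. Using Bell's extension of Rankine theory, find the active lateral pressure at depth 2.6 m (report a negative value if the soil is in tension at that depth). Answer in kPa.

-6.68 kPa

K_a = (1 − sin φ)/(1 + sin φ) = 0.2453.
σ_a = K_a γ z − 2c√K_a = 0.2453×18.1×2.6 − 2×18.4×0.4953 = -6.682 kPa.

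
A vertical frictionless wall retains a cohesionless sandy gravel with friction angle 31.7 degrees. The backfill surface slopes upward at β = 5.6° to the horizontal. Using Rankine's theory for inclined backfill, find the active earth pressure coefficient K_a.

K_a = cos β · (cos β − √(cos²β − cos²φ)) / (cos β + √(cos²β − cos²φ)).
cos β = 0.9952, cos φ = 0.8508, √(cos²β − cos²φ) = 0.5163.
K_a = 0.9952 × (0.9952 − 0.5163)/(0.9952 + 0.5163) = 0.3153.

0.315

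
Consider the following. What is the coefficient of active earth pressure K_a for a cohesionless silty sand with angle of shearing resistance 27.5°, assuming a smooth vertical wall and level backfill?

K_a = (1 − sin φ)/(1 + sin φ) = (1 − sin 27.5°)/(1 + sin 27.5°) = 0.3682.

0.368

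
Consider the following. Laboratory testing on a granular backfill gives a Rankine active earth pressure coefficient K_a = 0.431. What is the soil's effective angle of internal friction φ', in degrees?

23.4°

K_a = tan²(45° − φ/2) ⇒ 45° − φ/2 = arctan(√0.431) = 33.29°.
φ = 2(45° − 33.29°) = 23.43°.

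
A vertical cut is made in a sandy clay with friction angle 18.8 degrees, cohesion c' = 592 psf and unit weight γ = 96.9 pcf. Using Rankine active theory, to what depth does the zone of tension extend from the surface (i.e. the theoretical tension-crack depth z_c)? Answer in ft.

K_a = tan²(45° − 18.8°/2) = 0.5126; √K_a = 0.7159.
The active pressure is zero where K_a γ z = 2c√K_a, so z_c = 2c/(γ√K_a) = 2×592/(96.9×0.7159) = 17.07 ft.

17.1 ft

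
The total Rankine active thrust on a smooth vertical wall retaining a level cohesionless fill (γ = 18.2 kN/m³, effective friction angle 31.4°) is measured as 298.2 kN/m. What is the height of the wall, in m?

10.2 m

K_a = 0.3149. P_a = ½ K_a γ H² ⇒ H = √(2P_a/(K_a γ)).
H = √(2×298.2/(0.3149×18.2)) = 10.20 m.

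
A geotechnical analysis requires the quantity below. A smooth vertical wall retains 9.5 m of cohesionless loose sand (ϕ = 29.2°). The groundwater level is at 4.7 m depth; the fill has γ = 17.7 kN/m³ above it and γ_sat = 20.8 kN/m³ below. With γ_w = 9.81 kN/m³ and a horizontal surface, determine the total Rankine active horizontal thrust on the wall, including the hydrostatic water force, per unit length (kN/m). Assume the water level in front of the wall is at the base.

K_a = tan²(45° − φ/2) = 0.3442.
γ' = 20.8 − 9.81 = 10.99 kN/m³. Depth below WT = 4.8 m.
σ'_h at WT = K_a γ d_w = 28.64 kPa; at base = 28.64 + K_a γ' × 4.8 = 46.79 kPa.
P₁ (0–4.7 m) = ½×28.64×4.7 = 67.29. P₂ (4.7–9.5 m) = ½(28.64+46.79)×4.8 = 181.0.
P_w = ½ γ_w h₂² = 0.5×9.81×4.8² = 113.0. Total = 67.29+181.0+113.0 = 361.3 kN/m.

361 kN/m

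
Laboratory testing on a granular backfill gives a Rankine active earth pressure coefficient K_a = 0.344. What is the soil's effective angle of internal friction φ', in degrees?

29.2°

K_a = tan²(45° − φ/2) ⇒ 45° − φ/2 = arctan(√0.344) = 30.39°.
φ = 2(45° − 30.39°) = 29.22°.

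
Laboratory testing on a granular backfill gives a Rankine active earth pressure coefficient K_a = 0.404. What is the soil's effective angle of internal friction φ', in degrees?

K_a = tan²(45° − φ/2) ⇒ 45° − φ/2 = arctan(√0.404) = 32.44°.
φ = 2(45° − 32.44°) = 25.12°.

25.1°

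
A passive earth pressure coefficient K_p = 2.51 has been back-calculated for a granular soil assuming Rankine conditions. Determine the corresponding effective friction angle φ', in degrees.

25.5°

K_p = (1+sin φ)/(1−sin φ) ⇒ sin φ = (K_p − 1)/(K_p + 1) = 0.4302.
φ = arcsin(0.4302) = 25.48°.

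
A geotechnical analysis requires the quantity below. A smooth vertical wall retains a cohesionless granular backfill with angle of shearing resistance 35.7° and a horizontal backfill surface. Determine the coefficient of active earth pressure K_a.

0.263

K_a = (1 − sin φ)/(1 + sin φ) = (1 − sin 35.7°)/(1 + sin 35.7°) = 0.2630.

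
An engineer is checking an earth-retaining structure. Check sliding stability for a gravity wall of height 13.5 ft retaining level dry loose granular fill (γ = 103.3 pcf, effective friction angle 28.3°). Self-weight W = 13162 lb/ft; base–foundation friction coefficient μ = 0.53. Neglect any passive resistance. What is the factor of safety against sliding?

2.08

K_a = tan²(45° − 28.3°/2) = 0.3568.
P_a = ½K_aγH² = 0.5×0.3568×103.3×13.5² = 3358 lb/ft, acting at H/3 = 4.500 ft above the base.
FS_sliding = μW / P_a = 0.53×13162 / 3358 = 2.077.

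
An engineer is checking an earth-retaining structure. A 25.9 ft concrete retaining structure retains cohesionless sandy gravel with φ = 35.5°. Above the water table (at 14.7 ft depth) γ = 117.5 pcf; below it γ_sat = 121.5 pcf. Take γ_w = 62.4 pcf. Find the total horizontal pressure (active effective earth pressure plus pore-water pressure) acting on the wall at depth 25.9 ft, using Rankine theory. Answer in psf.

K_a = (1 − sin φ)/(1 + sin φ) = 0.2653.
γ' = 121.5 − 62.4 = 59.10 pcf.
Effective vertical stress at 25.9 ft: σ'_v = 117.5×14.7 + 59.10×11.2 = 2389 psf.
σ'_h = K_a σ'_v = 0.2653 × 2389 = 633.8 psf; u = γ_w × 11.2 = 698.9 psf.
Total σ_h = 633.8 + 698.9 = 1333 psf.

1330 psf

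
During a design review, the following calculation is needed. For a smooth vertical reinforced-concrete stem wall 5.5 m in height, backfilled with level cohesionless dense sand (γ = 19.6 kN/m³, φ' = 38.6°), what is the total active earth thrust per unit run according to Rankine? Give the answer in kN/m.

K_a = tan²(45° − φ/2) = 0.2316.
P_a = ½ K_a γ H² = 0.5 × 0.2316 × 19.6 × 5.5² = 68.66 kN/m.

68.7 kN/m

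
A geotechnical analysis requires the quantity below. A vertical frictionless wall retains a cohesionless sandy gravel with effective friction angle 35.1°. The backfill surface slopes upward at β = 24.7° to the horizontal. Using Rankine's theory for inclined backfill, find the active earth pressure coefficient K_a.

0.358

K_a = cos β · (cos β − √(cos²β − cos²φ)) / (cos β + √(cos²β − cos²φ)).
cos β = 0.9085, cos φ = 0.8181, √(cos²β − cos²φ) = 0.3950.
K_a = 0.9085 × (0.9085 − 0.3950)/(0.9085 + 0.3950) = 0.3579.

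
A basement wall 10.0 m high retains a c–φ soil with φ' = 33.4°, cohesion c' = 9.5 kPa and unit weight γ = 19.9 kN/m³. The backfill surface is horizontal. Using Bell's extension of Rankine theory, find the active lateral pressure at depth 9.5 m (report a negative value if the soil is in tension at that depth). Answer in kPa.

44.6 kPa

K_a = (1 − sin φ)/(1 + sin φ) = 0.2899.
σ_a = K_a γ z − 2c√K_a = 0.2899×19.9×9.5 − 2×9.5×0.5384 = 44.58 kPa.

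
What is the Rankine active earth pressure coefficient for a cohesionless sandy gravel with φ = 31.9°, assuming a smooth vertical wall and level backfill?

K_a = (1 − sin φ)/(1 + sin φ) = (1 − sin 31.9°)/(1 + sin 31.9°) = 0.3085.

0.309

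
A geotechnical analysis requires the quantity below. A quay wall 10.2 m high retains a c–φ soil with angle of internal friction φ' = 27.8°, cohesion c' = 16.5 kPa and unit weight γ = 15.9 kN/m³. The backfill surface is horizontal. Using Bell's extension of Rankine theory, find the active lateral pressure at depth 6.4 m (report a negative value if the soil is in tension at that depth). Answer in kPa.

17.1 kPa

K_a = (1 − sin φ)/(1 + sin φ) = 0.3639.
σ_a = K_a γ z − 2c√K_a = 0.3639×15.9×6.4 − 2×16.5×0.6032 = 17.12 kPa.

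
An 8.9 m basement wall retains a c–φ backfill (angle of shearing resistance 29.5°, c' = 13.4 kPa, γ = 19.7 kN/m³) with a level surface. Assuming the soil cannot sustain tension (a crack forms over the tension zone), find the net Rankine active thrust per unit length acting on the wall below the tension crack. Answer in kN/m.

144 kN/m

K_a = 0.3401; √K_a = 0.5832.
Tension-crack depth z_c = 2c/(γ√K_a) = 2×13.4/(19.7×0.5832) = 2.333 m.
σ_a at base = K_a γ H − 2c√K_a = 0.3401×19.7×8.9 − 2×13.4×0.5832 = 44.00 kPa.
P_a = ½ × 44.00 × (H − z_c) = 0.5×44.00×6.567 = 144.5 kN/m.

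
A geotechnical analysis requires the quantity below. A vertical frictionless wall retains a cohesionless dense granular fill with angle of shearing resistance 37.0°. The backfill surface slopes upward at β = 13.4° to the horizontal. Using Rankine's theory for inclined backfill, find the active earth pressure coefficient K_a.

0.266

K_a = cos β · (cos β − √(cos²β − cos²φ)) / (cos β + √(cos²β − cos²φ)).
cos β = 0.9728, cos φ = 0.7986, √(cos²β − cos²φ) = 0.5554.
K_a = 0.9728 × (0.9728 − 0.5554)/(0.9728 + 0.5554) = 0.2657.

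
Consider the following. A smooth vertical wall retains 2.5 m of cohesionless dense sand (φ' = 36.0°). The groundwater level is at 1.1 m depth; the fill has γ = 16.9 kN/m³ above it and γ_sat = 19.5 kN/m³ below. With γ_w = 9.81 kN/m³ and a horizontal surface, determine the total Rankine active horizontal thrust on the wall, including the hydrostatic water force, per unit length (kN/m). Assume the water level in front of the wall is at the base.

K_a = tan²(45° − φ/2) = 0.2596.
γ' = 19.5 − 9.81 = 9.690 kN/m³. Depth below WT = 1.4 m.
σ'_h at WT = K_a γ d_w = 4.826 kPa; at base = 4.826 + K_a γ' × 1.4 = 8.348 kPa.
P₁ (0–1.1 m) = ½×4.826×1.1 = 2.654. P₂ (1.1–2.5 m) = ½(4.826+8.348)×1.4 = 9.222.
P_w = ½ γ_w h₂² = 0.5×9.81×1.4² = 9.614. Total = 2.654+9.222+9.614 = 21.49 kN/m.

21.5 kN/m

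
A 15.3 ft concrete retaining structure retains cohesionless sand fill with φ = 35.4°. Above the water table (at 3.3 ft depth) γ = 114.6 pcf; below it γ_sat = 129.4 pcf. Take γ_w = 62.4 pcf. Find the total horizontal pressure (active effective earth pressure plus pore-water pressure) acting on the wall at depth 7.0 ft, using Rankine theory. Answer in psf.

398 psf

K_a = (1 − sin φ)/(1 + sin φ) = 0.2664.
γ' = 129.4 − 62.4 = 67.00 pcf.
Effective vertical stress at 7.0 ft: σ'_v = 114.6×3.3 + 67.00×3.70 = 626.1 psf.
σ'_h = K_a σ'_v = 0.2664 × 626.1 = 166.8 psf; u = γ_w × 3.70 = 230.9 psf.
Total σ_h = 166.8 + 230.9 = 397.7 psf.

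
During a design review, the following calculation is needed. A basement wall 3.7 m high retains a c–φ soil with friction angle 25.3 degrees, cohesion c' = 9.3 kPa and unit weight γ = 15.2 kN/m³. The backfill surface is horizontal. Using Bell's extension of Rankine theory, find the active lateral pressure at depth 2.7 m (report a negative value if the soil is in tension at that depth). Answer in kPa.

K_a = (1 − sin φ)/(1 + sin φ) = 0.4012.
σ_a = K_a γ z − 2c√K_a = 0.4012×15.2×2.7 − 2×9.3×0.6334 = 4.684 kPa.

4.68 kPa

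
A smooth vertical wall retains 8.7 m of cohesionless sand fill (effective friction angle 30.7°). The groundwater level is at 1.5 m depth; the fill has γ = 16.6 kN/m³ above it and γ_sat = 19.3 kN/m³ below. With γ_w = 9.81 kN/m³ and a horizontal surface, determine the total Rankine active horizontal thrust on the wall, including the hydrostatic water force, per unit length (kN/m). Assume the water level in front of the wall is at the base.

398 kN/m

K_a = tan²(45° − φ/2) = 0.3240.
γ' = 19.3 − 9.81 = 9.490 kN/m³. Depth below WT = 7.2 m.
σ'_h at WT = K_a γ d_w = 8.068 kPa; at base = 8.068 + K_a γ' × 7.2 = 30.21 kPa.
P₁ (0–1.5 m) = ½×8.068×1.5 = 6.051. P₂ (1.5–8.7 m) = ½(8.068+30.21)×7.2 = 137.8.
P_w = ½ γ_w h₂² = 0.5×9.81×7.2² = 254.3. Total = 6.051+137.8+254.3 = 398.1 kN/m.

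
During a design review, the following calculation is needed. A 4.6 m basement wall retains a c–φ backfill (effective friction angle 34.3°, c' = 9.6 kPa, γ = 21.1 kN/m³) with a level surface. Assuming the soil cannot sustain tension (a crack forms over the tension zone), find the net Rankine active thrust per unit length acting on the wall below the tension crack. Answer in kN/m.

24.4 kN/m

K_a = 0.2792; √K_a = 0.5284.
Tension-crack depth z_c = 2c/(γ√K_a) = 2×9.6/(21.1×0.5284) = 1.722 m.
σ_a at base = K_a γ H − 2c√K_a = 0.2792×21.1×4.6 − 2×9.6×0.5284 = 16.95 kPa.
P_a = ½ × 16.95 × (H − z_c) = 0.5×16.95×2.878 = 24.39 kN/m.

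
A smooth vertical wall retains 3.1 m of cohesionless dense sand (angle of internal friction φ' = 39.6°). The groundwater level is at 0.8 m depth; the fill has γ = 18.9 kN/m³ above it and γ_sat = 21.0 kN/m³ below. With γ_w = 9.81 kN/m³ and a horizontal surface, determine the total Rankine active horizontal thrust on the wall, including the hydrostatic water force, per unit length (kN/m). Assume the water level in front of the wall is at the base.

K_a = tan²(45° − φ/2) = 0.2214.
γ' = 21.0 − 9.81 = 11.19 kN/m³. Depth below WT = 2.3 m.
σ'_h at WT = K_a γ d_w = 3.348 kPa; at base = 3.348 + K_a γ' × 2.3 = 9.047 kPa.
P₁ (0–0.8 m) = ½×3.348×0.8 = 1.339. P₂ (0.8–3.1 m) = ½(3.348+9.047)×2.3 = 14.25.
P_w = ½ γ_w h₂² = 0.5×9.81×2.3² = 25.95. Total = 1.339+14.25+25.95 = 41.54 kN/m.

41.5 kN/m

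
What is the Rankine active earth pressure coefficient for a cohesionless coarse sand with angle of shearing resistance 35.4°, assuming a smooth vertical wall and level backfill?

0.266

K_a = tan²(45° − φ/2) = tan²(27.30°) = 0.2664.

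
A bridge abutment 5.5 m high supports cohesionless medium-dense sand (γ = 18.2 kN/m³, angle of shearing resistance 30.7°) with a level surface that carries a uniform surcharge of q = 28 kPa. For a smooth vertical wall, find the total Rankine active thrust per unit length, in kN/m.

139 kN/m

K_a = tan²(45° − φ/2) = 0.3240.
Soil triangle: ½ K_a γ H² = 0.5×0.3240×18.2×5.5² = 89.20 kN/m.
Surcharge rectangle: K_a q H = 0.3240×28×5.5 = 49.90 kN/m.
Total = 89.20 + 49.90 = 139.1 kN/m.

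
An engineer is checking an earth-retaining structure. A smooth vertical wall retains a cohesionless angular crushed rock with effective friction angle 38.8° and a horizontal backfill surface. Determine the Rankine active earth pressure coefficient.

K_a = (1 − sin φ)/(1 + sin φ) = (1 − sin 38.8°)/(1 + sin 38.8°) = 0.2296.

0.230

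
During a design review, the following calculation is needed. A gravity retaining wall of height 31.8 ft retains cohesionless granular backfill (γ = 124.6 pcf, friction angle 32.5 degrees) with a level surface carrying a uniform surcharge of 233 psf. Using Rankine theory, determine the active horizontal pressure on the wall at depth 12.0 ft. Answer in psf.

K_a = (1 − sin φ)/(1 + sin φ) = 0.3010.
σ_v = γz + q = 124.6 × 12.0 + 233 = 1728 psf.
σ_h = K_a σ_v = 0.3010 × 1728 = 520.2 psf.

520 psf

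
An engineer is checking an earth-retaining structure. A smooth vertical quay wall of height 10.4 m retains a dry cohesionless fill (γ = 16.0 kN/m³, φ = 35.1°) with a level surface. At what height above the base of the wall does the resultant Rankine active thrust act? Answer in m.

K_a = 0.2698.
The pressure distribution is triangular, so the resultant acts at H/3 above the base = 10.4/3 = 3.467 m.

3.47 m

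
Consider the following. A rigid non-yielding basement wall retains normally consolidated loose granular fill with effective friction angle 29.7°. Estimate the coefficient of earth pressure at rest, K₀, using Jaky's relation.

K₀ = 1 − sin φ' = 1 − sin 29.7° = 0.5045.

0.505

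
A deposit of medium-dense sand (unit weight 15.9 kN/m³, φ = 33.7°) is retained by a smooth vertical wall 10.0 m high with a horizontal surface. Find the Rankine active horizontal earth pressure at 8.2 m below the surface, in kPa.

37.3 kPa

K_a = (1 − sin φ)/(1 + sin φ) = 0.2863.
σ_h = K_a γ z = 0.2863 × 15.9 × 8.2 = 37.33 kPa.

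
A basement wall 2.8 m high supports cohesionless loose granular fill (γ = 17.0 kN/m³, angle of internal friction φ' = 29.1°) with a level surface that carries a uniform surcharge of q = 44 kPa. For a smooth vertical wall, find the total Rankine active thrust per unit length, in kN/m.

K_a = tan²(45° − φ/2) = 0.3456.
Soil triangle: ½ K_a γ H² = 0.5×0.3456×17.0×2.8² = 23.03 kN/m.
Surcharge rectangle: K_a q H = 0.3456×44×2.8 = 42.58 kN/m.
Total = 23.03 + 42.58 = 65.61 kN/m.

65.6 kN/m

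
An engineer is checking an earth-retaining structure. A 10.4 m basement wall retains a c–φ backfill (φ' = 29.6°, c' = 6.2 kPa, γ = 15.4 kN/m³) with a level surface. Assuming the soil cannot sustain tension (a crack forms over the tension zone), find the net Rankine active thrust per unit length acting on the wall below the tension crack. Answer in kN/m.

K_a = 0.3387; √K_a = 0.5820.
Tension-crack depth z_c = 2c/(γ√K_a) = 2×6.2/(15.4×0.5820) = 1.383 m.
σ_a at base = K_a γ H − 2c√K_a = 0.3387×15.4×10.4 − 2×6.2×0.5820 = 47.04 kPa.
P_a = ½ × 47.04 × (H − z_c) = 0.5×47.04×9.017 = 212.0 kN/m.

212 kN/m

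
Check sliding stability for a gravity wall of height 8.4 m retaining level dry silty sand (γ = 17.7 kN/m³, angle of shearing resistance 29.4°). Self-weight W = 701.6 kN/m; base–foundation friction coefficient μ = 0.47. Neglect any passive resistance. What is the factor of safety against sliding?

K_a = tan²(45° − 29.4°/2) = 0.3415.
P_a = ½K_aγH² = 0.5×0.3415×17.7×8.4² = 213.2 kN/m, acting at H/3 = 2.800 m above the base.
FS_sliding = μW / P_a = 0.47×701.6 / 213.2 = 1.546.

1.55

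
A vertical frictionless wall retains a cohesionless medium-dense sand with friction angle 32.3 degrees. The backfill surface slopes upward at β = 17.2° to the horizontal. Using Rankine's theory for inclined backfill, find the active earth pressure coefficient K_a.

K_a = cos β · (cos β − √(cos²β − cos²φ)) / (cos β + √(cos²β − cos²φ)).
cos β = 0.9553, cos φ = 0.8453, √(cos²β − cos²φ) = 0.4451.
K_a = 0.9553 × (0.9553 − 0.4451)/(0.9553 + 0.4451) = 0.3480.

0.348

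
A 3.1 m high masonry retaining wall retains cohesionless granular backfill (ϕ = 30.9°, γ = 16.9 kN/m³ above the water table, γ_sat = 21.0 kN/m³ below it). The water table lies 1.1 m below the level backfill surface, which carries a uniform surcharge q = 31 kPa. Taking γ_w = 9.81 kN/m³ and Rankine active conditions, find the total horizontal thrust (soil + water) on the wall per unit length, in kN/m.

K_a = tan²(45° − φ/2) = 0.3214.
γ' = 21.0 − 9.81 = 11.19 kN/m³. h₂ = H − d_w = 2.0 m.
σ'_h: at surface K_a·q = 9.964; at WT K_a(q+γd_w) = 15.94; at base K_a(q+γd_w+γ'h₂) = 23.13 kPa.
P₁ = ½(9.964+15.94)×1.1 = 14.25; P₂ = ½(15.94+23.13)×2.0 = 39.07; P_w = ½γ_w h₂² = 19.62.
Total = 14.25+39.07+19.62 = 72.94 kN/m.

72.9 kN/m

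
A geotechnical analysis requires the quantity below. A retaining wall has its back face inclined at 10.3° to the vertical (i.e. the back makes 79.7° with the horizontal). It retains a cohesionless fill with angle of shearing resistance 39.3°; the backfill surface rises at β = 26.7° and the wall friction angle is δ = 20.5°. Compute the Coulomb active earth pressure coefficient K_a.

0.421

K_a = sin²(α+φ) / [sin²α · sin(α−δ) · (1 + √{sin(φ+δ)sin(φ−β) / (sin(α−δ)sin(α+β))})²].
With α = 79.7°, φ = 39.3°, δ = 20.5°, β = 26.7°: K_a = 0.4210.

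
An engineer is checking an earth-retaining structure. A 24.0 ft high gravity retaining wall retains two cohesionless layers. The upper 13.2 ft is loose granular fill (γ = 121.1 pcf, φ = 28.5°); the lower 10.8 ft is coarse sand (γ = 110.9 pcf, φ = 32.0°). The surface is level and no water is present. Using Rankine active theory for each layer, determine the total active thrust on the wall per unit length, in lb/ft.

K_a1 = tan²(45°−28.5°/2) = 0.3540; K_a2 = tan²(45°−32.0°/2) = 0.3073.
Layer 1: σ at base = K_a1 γ₁ h₁ = 565.8 psf; P₁ = ½×565.8×13.2 = 3734.
Layer 2: σ_v at top = γ₁h₁ = 1599; σ_h top = K_a2×1599 = 491.2; σ_h base = K_a2×(1599+110.9×10.8) = 859.2.
P₂ = ½(491.2+859.2)×10.8 = 7292. Total P_a = 3734+7292 = 11030 lb/ft.

11000 lb/ft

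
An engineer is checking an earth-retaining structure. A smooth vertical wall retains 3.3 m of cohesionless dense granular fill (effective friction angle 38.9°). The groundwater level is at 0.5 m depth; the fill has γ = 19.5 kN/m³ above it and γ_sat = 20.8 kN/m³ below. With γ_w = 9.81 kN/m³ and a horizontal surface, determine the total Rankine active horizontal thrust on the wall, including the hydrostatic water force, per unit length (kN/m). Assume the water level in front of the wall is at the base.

55.1 kN/m

K_a = tan²(45° − φ/2) = 0.2285.
γ' = 20.8 − 9.81 = 10.99 kN/m³. Depth below WT = 2.8 m.
σ'_h at WT = K_a γ d_w = 2.228 kPa; at base = 2.228 + K_a γ' × 2.8 = 9.260 kPa.
P₁ (0–0.5 m) = ½×2.228×0.5 = 0.5570. P₂ (0.5–3.3 m) = ½(2.228+9.260)×2.8 = 16.08.
P_w = ½ γ_w h₂² = 0.5×9.81×2.8² = 38.46. Total = 0.5570+16.08+38.46 = 55.10 kN/m.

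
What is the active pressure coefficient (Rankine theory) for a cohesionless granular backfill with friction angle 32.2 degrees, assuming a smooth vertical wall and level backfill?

K_a = tan²(45° − φ/2) = tan²(28.90°) = 0.3047.

0.305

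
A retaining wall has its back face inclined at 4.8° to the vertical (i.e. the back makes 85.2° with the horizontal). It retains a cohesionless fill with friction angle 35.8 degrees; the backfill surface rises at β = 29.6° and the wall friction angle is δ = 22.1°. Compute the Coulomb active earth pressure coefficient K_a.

0.465

K_a = sin²(α+φ) / [sin²α · sin(α−δ) · (1 + √{sin(φ+δ)sin(φ−β) / (sin(α−δ)sin(α+β))})²].
With α = 85.2°, φ = 35.8°, δ = 22.1°, β = 29.6°: K_a = 0.4647.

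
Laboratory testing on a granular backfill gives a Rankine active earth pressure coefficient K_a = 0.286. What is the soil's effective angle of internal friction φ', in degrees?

K_a = tan²(45° − φ/2) ⇒ 45° − φ/2 = arctan(√0.286) = 28.14°.
φ = 2(45° − 28.14°) = 33.73°.

33.7°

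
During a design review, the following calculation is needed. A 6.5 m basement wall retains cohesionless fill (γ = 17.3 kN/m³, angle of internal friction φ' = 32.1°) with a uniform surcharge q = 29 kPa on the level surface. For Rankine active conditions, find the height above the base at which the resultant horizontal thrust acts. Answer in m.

2.54 m

K_a = 0.3060.
Triangular part P₁ = ½K_aγH² = 111.8 at H/3 = 2.167 m; rectangular part P₂ = K_a q H = 57.68 at H/2 = 3.250 m.
ȳ = (P₁·2.167 + P₂·3.250)/(P₁+P₂) = 2.535 m.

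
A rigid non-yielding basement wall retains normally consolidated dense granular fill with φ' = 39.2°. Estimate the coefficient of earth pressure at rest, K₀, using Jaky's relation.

K₀ = 1 − sin φ' = 1 − sin 39.2° = 0.3680.

0.368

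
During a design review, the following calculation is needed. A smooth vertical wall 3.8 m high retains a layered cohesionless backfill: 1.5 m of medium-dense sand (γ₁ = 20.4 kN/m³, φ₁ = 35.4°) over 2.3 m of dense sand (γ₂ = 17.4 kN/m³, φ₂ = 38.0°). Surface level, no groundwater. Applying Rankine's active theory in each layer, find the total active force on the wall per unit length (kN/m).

K_a1 = tan²(45°−35.4°/2) = 0.2664; K_a2 = tan²(45°−38.0°/2) = 0.2379.
Layer 1: σ at base = K_a1 γ₁ h₁ = 8.152 kPa; P₁ = ½×8.152×1.5 = 6.114.
Layer 2: σ_v at top = γ₁h₁ = 30.60; σ_h top = K_a2×30.60 = 7.279; σ_h base = K_a2×(30.60+17.4×2.3) = 16.80.
P₂ = ½(7.279+16.80)×2.3 = 27.69. Total P_a = 6.114+27.69 = 33.80 kN/m.

33.8 kN/m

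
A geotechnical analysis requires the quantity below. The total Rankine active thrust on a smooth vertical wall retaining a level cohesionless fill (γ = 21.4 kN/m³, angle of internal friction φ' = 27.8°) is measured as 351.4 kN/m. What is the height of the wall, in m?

9.50 m

K_a = 0.3639. P_a = ½ K_a γ H² ⇒ H = √(2P_a/(K_a γ)).
H = √(2×351.4/(0.3639×21.4)) = 9.500 m.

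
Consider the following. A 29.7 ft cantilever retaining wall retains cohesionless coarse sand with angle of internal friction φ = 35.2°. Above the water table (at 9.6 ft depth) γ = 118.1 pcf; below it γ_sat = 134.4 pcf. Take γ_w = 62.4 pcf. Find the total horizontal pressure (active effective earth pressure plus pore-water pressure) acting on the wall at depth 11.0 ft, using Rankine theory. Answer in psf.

419 psf

K_a = (1 − sin φ)/(1 + sin φ) = 0.2687.
γ' = 134.4 − 62.4 = 72.00 pcf.
Effective vertical stress at 11.0 ft: σ'_v = 118.1×9.6 + 72.00×1.40 = 1235 psf.
σ'_h = K_a σ'_v = 0.2687 × 1235 = 331.7 psf; u = γ_w × 1.40 = 87.36 psf.
Total σ_h = 331.7 + 87.36 = 419.1 psf.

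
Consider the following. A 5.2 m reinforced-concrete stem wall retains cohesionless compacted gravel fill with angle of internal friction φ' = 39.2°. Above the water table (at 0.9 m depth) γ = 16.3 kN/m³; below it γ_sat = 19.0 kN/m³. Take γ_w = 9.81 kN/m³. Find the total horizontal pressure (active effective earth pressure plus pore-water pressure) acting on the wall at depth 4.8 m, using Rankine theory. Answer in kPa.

49.6 kPa

K_a = (1 − sin φ)/(1 + sin φ) = 0.2255.
γ' = 19.0 − 9.81 = 9.190 kN/m³.
Effective vertical stress at 4.8 m: σ'_v = 16.3×0.9 + 9.190×3.90 = 50.51 kPa.
σ'_h = K_a σ'_v = 0.2255 × 50.51 = 11.39 kPa; u = γ_w × 3.90 = 38.26 kPa.
Total σ_h = 11.39 + 38.26 = 49.65 kPa.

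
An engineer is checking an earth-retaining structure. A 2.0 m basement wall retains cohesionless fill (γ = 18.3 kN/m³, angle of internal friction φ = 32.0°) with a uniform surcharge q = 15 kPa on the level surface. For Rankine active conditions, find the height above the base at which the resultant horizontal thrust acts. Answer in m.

0.817 m

K_a = 0.3073.
Triangular part P₁ = ½K_aγH² = 11.25 at H/3 = 0.6667 m; rectangular part P₂ = K_a q H = 9.218 at H/2 = 1.000 m.
ȳ = (P₁·0.6667 + P₂·1.000)/(P₁+P₂) = 0.8168 m.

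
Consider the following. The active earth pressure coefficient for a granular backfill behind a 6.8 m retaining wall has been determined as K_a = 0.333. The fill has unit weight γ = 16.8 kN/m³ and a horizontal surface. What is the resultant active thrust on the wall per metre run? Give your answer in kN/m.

129 kN/m

P = ½ K_a γ H² = 0.5 × 0.333 × 16.8 × 6.8² = 129.3 kN/m.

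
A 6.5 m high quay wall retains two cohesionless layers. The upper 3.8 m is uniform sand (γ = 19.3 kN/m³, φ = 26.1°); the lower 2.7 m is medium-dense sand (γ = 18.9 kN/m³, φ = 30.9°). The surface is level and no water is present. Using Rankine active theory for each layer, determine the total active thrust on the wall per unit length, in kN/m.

140 kN/m

K_a1 = tan²(45°−26.1°/2) = 0.3889; K_a2 = tan²(45°−30.9°/2) = 0.3214.
Layer 1: σ at base = K_a1 γ₁ h₁ = 28.53 kPa; P₁ = ½×28.53×3.8 = 54.20.
Layer 2: σ_v at top = γ₁h₁ = 73.34; σ_h top = K_a2×73.34 = 23.57; σ_h base = K_a2×(73.34+18.9×2.7) = 39.97.
P₂ = ½(23.57+39.97)×2.7 = 85.79. Total P_a = 54.20+85.79 = 140.0 kN/m.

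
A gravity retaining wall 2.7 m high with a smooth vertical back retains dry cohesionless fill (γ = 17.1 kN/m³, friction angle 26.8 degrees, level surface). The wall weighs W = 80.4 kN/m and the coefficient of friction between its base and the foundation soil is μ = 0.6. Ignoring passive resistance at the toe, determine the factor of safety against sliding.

2.04

K_a = tan²(45° − 26.8°/2) = 0.3785.
P_a = ½K_aγH² = 0.5×0.3785×17.1×2.7² = 23.59 kN/m, acting at H/3 = 0.9000 m above the base.
FS_sliding = μW / P_a = 0.6×80.4 / 23.59 = 2.045.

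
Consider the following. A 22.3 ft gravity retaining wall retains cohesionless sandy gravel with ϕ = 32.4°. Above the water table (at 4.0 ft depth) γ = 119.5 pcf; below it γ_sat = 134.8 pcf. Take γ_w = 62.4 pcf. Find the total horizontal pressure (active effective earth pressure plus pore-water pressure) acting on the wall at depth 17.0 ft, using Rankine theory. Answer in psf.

K_a = (1 − sin φ)/(1 + sin φ) = 0.3022.
γ' = 134.8 − 62.4 = 72.40 pcf.
Effective vertical stress at 17.0 ft: σ'_v = 119.5×4.0 + 72.40×13.0 = 1419 psf.
σ'_h = K_a σ'_v = 0.3022 × 1419 = 428.9 psf; u = γ_w × 13.0 = 811.2 psf.
Total σ_h = 428.9 + 811.2 = 1240 psf.

1240 psf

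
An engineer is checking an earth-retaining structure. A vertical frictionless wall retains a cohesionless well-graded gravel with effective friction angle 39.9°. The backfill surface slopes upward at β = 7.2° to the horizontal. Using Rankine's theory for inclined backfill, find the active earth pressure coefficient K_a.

K_a = cos β · (cos β − √(cos²β − cos²φ)) / (cos β + √(cos²β − cos²φ)).
cos β = 0.9921, cos φ = 0.7672, √(cos²β − cos²φ) = 0.6291.
K_a = 0.9921 × (0.9921 − 0.6291)/(0.9921 + 0.6291) = 0.2222.

0.222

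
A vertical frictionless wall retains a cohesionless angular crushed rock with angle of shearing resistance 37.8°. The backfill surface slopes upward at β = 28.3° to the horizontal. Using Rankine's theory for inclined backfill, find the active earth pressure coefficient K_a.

0.341

K_a = cos β · (cos β − √(cos²β − cos²φ)) / (cos β + √(cos²β − cos²φ)).
cos β = 0.8805, cos φ = 0.7902, √(cos²β − cos²φ) = 0.3885.
K_a = 0.8805 × (0.8805 − 0.3885)/(0.8805 + 0.3885) = 0.3414.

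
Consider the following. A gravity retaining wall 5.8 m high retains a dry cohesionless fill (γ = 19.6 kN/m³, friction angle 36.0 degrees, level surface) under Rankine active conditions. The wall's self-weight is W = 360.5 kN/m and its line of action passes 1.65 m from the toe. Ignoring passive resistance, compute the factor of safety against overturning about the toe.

3.59

K_a = tan²(45° − 36.0°/2) = 0.2596.
P_a = ½K_aγH² = 0.5×0.2596×19.6×5.8² = 85.59 kN/m, acting at H/3 = 1.933 m above the base.
Overturning moment M_o = P_a × H/3 = 85.59 × 1.933 = 165.5.
Resisting moment M_r = W × 1.65 = 360.5 × 1.65 = 594.8.
FS_overturning = M_r/M_o = 594.8/165.5 = 3.595.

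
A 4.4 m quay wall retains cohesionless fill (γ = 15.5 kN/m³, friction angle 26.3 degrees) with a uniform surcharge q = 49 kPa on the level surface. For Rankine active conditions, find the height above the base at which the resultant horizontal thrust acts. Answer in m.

K_a = 0.3859.
Triangular part P₁ = ½K_aγH² = 57.91 at H/3 = 1.467 m; rectangular part P₂ = K_a q H = 83.21 at H/2 = 2.200 m.
ȳ = (P₁·1.467 + P₂·2.200)/(P₁+P₂) = 1.899 m.

1.90 m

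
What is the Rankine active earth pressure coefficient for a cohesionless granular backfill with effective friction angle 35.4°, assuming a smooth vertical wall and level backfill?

0.266

K_a = (1 − sin φ)/(1 + sin φ) = (1 − sin 35.4°)/(1 + sin 35.4°) = 0.2664.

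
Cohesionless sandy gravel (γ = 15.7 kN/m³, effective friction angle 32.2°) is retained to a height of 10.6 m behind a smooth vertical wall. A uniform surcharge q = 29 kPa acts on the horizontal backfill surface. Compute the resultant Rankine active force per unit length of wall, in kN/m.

K_a = tan²(45° − φ/2) = 0.3047.
Soil triangle: ½ K_a γ H² = 0.5×0.3047×15.7×10.6² = 268.8 kN/m.
Surcharge rectangle: K_a q H = 0.3047×29×10.6 = 93.68 kN/m.
Total = 268.8 + 93.68 = 362.5 kN/m.

362 kN/m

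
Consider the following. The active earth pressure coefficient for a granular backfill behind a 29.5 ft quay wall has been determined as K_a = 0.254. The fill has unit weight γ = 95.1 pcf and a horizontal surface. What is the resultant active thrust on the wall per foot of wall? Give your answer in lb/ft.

10500 lb/ft

P = ½ K_a γ H² = 0.5 × 0.254 × 95.1 × 29.5² = 10510 lb/ft.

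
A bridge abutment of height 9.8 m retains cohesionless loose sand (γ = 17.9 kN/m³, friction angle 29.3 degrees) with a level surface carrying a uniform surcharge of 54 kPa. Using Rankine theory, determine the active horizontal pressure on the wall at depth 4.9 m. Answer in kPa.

K_a = (1 − sin φ)/(1 + sin φ) = 0.3428.
σ_v = γz + q = 17.9 × 4.9 + 54 = 141.7 kPa.
σ_h = K_a σ_v = 0.3428 × 141.7 = 48.58 kPa.

48.6 kPa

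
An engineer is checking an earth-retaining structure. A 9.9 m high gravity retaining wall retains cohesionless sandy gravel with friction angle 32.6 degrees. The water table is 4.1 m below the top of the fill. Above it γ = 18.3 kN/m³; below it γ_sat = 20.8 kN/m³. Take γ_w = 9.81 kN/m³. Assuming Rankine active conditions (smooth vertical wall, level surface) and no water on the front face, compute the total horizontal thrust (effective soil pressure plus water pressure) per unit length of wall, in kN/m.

397 kN/m

K_a = tan²(45° − φ/2) = 0.2997.
γ' = 20.8 − 9.81 = 10.99 kN/m³. Depth below WT = 5.8 m.
σ'_h at WT = K_a γ d_w = 22.49 kPa; at base = 22.49 + K_a γ' × 5.8 = 41.60 kPa.
P₁ (0–4.1 m) = ½×22.49×4.1 = 46.10. P₂ (4.1–9.9 m) = ½(22.49+41.60)×5.8 = 185.8.
P_w = ½ γ_w h₂² = 0.5×9.81×5.8² = 165.0. Total = 46.10+185.8+165.0 = 397.0 kN/m.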